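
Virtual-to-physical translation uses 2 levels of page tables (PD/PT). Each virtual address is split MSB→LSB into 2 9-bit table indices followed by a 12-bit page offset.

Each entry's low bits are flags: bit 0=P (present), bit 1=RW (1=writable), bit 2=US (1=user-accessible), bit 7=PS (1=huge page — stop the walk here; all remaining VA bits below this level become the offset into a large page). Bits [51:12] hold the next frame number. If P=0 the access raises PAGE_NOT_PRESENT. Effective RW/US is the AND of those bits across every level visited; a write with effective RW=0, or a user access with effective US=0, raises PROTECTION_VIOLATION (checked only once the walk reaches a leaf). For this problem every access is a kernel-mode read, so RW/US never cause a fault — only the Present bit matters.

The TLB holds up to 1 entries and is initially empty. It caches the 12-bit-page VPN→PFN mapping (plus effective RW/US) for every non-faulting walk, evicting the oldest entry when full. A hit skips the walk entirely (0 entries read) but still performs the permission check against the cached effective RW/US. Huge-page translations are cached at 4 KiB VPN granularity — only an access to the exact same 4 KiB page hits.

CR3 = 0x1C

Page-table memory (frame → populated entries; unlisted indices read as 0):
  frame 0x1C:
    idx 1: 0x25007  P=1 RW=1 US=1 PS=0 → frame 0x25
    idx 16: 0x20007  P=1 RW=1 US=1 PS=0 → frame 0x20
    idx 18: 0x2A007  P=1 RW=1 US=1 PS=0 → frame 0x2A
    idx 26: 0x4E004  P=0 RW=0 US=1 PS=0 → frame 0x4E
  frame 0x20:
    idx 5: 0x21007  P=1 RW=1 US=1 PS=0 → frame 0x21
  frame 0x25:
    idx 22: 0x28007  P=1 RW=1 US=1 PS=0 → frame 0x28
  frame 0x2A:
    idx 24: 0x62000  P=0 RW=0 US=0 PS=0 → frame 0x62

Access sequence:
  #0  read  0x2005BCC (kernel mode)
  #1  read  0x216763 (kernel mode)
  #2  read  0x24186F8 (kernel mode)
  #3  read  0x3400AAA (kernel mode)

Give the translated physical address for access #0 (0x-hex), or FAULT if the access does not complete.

Walk each access:
#0 VA=0x2005BCC (r,kernel):
  [0] read 0x1C idx=16: raw=0x20007 flags P=1 W=1 U=1 S=0
  [1] read 0x20 idx=5: raw=0x21007 flags P=1 W=1 U=1 S=0
  ✓ 0x21BCC  — 2 lookups
#1 VA=0x216763 (r,kernel):
  [0] read 0x1C idx=1: raw=0x25007 flags P=1 W=1 U=1 S=0
  [1] read 0x25 idx=22: raw=0x28007 flags P=1 W=1 U=1 S=0
  ✓ 0x28763  — 2 lookups
#2 VA=0x24186F8 (r,kernel):
  [0] read 0x1C idx=18: raw=0x2A007 flags P=1 W=1 U=1 S=0
  [1] read 0x2A idx=24: raw=0x62000 flags P=0 W=0 U=0 S=0
  ✗ PAGE_NOT_PRESENT  [2 reads]
#3 VA=0x3400AAA (r,kernel):
  [0] read 0x1C idx=26: raw=0x4E004 flags P=0 W=0 U=1 S=0
  ✗ PAGE_NOT_PRESENT  [1 reads]

Access #0 PA: 0x21BCC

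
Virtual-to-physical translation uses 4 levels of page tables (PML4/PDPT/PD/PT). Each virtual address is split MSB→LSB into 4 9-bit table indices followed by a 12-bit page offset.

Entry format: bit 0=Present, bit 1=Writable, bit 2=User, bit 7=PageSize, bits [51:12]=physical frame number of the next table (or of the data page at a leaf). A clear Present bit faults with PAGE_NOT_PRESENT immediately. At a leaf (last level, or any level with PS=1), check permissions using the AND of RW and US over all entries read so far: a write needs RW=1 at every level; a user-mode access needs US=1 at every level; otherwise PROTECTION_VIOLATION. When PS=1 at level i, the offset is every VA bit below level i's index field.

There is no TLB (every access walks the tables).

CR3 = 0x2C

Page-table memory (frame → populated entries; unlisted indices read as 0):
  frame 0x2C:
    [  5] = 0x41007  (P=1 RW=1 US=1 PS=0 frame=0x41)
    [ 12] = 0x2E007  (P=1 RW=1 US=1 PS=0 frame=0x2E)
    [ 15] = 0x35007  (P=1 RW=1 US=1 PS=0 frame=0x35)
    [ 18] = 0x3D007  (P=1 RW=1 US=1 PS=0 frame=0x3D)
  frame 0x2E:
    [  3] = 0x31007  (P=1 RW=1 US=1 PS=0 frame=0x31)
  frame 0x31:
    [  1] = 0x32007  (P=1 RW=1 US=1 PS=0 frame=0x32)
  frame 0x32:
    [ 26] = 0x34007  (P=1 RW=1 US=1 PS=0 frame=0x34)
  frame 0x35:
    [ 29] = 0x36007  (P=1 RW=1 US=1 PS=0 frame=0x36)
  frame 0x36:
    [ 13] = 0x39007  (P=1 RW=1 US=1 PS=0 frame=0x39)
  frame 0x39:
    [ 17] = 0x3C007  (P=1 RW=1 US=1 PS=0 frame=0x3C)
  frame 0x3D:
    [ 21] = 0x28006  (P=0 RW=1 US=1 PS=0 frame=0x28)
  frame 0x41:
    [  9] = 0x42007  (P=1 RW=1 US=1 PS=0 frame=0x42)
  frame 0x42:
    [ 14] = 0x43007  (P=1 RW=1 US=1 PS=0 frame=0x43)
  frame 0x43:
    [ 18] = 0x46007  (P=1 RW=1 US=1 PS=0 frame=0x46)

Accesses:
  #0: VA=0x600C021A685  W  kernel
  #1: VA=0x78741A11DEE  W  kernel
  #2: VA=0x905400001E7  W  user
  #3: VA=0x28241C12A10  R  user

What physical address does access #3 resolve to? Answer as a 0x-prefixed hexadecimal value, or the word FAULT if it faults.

Walk each access:
#0 VA=0x600C021A685 (w,kernel):
  L0: frame=0x2C idx=12 entry=0x2E007 [P=1 RW=1 US=1 PS=0]
  L1: frame=0x2E idx=3 entry=0x31007 [P=1 RW=1 US=1 PS=0]
  L2: frame=0x31 idx=1 entry=0x32007 [P=1 RW=1 US=1 PS=0]
  L3: frame=0x32 idx=26 entry=0x34007 [P=1 RW=1 US=1 PS=0]
  → PA=0x34685  (4 entries read)
#1 VA=0x78741A11DEE (w,kernel):
  L0: frame=0x2C idx=15 entry=0x35007 [P=1 RW=1 US=1 PS=0]
  L1: frame=0x35 idx=29 entry=0x36007 [P=1 RW=1 US=1 PS=0]
  L2: frame=0x36 idx=13 entry=0x39007 [P=1 RW=1 US=1 PS=0]
  L3: frame=0x39 idx=17 entry=0x3C007 [P=1 RW=1 US=1 PS=0]
  → PA=0x3CDEE  (4 entries read)
#2 VA=0x905400001E7 (w,user):
  L0: frame=0x2C idx=18 entry=0x3D007 [P=1 RW=1 US=1 PS=0]
  L1: frame=0x3D idx=21 entry=0x28006 [P=0 RW=1 US=1 PS=0]
  ⇒ fault: PAGE_NOT_PRESENT  — 2 lookups
#3 VA=0x28241C12A10 (r,user):
  L0: frame=0x2C idx=5 entry=0x41007 [P=1 RW=1 US=1 PS=0]
  L1: frame=0x41 idx=9 entry=0x42007 [P=1 RW=1 US=1 PS=0]
  L2: frame=0x42 idx=14 entry=0x43007 [P=1 RW=1 US=1 PS=0]
  L3: frame=0x43 idx=18 entry=0x46007 [P=1 RW=1 US=1 PS=0]
  → PA=0x46A10  (4 entries read)

Access #3 PA: 0x46A10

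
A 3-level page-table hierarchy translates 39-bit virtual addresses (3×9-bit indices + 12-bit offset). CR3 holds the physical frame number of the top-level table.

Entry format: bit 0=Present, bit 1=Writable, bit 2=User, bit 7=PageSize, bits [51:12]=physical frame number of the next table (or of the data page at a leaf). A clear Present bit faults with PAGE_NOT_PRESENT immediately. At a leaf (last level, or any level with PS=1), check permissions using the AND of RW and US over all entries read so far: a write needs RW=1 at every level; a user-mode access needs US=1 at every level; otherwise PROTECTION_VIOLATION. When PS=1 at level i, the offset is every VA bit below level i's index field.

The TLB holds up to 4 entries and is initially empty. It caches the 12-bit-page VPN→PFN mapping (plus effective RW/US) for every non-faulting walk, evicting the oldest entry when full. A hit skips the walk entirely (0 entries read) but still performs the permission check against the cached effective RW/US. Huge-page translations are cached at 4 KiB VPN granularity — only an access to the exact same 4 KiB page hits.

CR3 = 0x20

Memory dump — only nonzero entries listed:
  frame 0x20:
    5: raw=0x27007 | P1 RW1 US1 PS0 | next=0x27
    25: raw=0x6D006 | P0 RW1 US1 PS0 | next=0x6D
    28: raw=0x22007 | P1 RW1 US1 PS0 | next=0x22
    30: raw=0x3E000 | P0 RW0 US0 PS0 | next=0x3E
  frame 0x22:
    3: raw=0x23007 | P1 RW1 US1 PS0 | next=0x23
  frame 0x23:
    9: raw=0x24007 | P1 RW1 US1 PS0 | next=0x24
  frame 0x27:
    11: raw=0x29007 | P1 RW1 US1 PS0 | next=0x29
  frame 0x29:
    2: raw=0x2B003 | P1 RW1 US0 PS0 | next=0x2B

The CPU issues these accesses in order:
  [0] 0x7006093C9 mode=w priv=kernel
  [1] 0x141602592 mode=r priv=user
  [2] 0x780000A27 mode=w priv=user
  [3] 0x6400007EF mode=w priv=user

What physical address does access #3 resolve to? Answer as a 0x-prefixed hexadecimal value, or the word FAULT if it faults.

Walk each access:
#0 VA=0x7006093C9 (w,kernel):
  [0] read 0x20 idx=28: raw=0x22007 flags P=1 W=1 U=1 S=0
  [1] read 0x22 idx=3: raw=0x23007 flags P=1 W=1 U=1 S=0
  [2] read 0x23 idx=9: raw=0x24007 flags P=1 W=1 U=1 S=0
  → PA=0x243C9  (3 entries read)
#1 VA=0x141602592 (r,user):
  [0] read 0x20 idx=5: raw=0x27007 flags P=1 W=1 U=1 S=0
  [1] read 0x27 idx=11: raw=0x29007 flags P=1 W=1 U=1 S=0
  [2] read 0x29 idx=2: raw=0x2B003 flags P=1 W=1 U=0 S=0
  ⇒ fault: PROTECTION_VIOLATION  — 3 lookups
#2 VA=0x780000A27 (w,user):
  [0] read 0x20 idx=30: raw=0x3E000 flags P=0 W=0 U=0 S=0
  ⇒ fault: PAGE_NOT_PRESENT  — 1 lookups
#3 VA=0x6400007EF (w,user):
  [0] read 0x20 idx=25: raw=0x6D006 flags P=0 W=1 U=1 S=0
  ⇒ fault: PAGE_NOT_PRESENT  — 1 lookups

Access #3 PA: FAULT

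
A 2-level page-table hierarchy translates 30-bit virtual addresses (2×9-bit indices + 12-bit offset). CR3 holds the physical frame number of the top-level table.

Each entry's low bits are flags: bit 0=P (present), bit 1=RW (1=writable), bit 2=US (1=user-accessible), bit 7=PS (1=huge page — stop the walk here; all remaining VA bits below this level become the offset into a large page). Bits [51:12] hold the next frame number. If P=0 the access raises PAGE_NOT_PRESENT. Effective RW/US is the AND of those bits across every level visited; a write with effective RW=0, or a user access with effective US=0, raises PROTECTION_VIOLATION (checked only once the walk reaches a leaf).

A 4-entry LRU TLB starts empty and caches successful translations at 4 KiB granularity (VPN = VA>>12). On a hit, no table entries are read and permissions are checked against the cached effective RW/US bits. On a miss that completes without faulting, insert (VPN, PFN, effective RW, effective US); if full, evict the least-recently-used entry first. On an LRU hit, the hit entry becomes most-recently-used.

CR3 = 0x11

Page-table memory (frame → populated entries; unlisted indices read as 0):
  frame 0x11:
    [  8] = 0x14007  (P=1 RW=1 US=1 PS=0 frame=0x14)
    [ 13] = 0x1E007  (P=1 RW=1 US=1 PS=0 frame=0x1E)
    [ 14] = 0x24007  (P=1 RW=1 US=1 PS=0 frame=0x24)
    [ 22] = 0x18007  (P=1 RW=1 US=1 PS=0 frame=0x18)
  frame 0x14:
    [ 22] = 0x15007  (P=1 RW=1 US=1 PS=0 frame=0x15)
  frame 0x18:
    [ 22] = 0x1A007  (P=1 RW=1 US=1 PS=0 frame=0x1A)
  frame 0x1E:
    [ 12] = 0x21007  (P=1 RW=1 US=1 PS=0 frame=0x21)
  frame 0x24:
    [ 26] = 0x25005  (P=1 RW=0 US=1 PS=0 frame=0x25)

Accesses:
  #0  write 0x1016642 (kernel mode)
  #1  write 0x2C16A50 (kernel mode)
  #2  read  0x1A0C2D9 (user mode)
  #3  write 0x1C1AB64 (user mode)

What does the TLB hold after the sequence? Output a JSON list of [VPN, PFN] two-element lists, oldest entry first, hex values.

Trace:
#0 VA=0x1016642 (w,kernel):
  [0] read 0x11 idx=8: raw=0x14007 flags P=1 W=1 U=1 S=0
  [1] read 0x14 idx=22: raw=0x15007 flags P=1 W=1 U=1 S=0
  → PA=0x15642  (2 entries read)
#1 VA=0x2C16A50 (w,kernel):
  [0] read 0x11 idx=22: raw=0x18007 flags P=1 W=1 U=1 S=0
  [1] read 0x18 idx=22: raw=0x1A007 flags P=1 W=1 U=1 S=0
  → PA=0x1AA50  (2 entries read)
#2 VA=0x1A0C2D9 (r,user):
  [0] read 0x11 idx=13: raw=0x1E007 flags P=1 W=1 U=1 S=0
  [1] read 0x1E idx=12: raw=0x21007 flags P=1 W=1 U=1 S=0
  → PA=0x212D9  (2 entries read)
#3 VA=0x1C1AB64 (w,user):
  [0] read 0x11 idx=14: raw=0x24007 flags P=1 W=1 U=1 S=0
  [1] read 0x24 idx=26: raw=0x25005 flags P=1 W=0 U=1 S=0
  ✗ PROTECTION_VIOLATION  [2 reads]

TLB: [["0x1016", "0x15"], ["0x2C16", "0x1A"], ["0x1A0C", "0x21"]]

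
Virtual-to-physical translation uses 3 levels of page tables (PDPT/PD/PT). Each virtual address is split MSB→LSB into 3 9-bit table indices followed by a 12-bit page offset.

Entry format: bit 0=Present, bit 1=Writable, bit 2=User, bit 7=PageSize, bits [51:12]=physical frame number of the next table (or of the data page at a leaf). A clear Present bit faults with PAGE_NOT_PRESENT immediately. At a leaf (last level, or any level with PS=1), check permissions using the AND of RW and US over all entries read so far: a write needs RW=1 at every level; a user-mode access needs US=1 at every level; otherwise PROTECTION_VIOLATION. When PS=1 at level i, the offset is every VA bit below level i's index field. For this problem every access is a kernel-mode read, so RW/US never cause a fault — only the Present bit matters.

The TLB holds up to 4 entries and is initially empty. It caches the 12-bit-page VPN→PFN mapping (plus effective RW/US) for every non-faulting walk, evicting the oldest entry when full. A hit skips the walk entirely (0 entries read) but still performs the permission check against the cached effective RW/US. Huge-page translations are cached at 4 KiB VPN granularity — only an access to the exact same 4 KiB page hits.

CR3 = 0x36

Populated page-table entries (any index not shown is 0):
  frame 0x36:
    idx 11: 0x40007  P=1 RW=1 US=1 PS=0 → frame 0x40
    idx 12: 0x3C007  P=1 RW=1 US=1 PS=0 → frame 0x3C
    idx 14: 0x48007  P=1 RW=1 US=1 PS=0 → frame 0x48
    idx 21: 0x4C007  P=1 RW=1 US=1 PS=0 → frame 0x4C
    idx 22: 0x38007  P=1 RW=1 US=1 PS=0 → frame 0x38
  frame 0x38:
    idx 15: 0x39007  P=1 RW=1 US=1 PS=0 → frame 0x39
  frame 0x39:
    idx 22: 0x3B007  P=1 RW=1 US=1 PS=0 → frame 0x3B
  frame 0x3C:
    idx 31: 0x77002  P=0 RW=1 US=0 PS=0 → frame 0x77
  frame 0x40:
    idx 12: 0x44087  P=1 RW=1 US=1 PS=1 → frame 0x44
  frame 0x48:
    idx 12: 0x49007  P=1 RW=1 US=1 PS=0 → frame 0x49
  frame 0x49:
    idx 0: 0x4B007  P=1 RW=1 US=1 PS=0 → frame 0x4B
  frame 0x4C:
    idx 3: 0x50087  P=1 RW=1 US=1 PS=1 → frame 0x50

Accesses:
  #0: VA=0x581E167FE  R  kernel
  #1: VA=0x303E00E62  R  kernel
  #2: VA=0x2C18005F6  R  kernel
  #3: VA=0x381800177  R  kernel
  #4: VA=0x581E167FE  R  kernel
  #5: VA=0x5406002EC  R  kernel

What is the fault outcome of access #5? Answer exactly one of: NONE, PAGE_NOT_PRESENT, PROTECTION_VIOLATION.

Per-access translation:
#0 VA=0x581E167FE (r,kernel):
  lvl0: tbl 0x36, slot 22 ⇒ 0x38007 (P1/RW1/US1/PS0)
  lvl1: tbl 0x38, slot 15 ⇒ 0x39007 (P1/RW1/US1/PS0)
  lvl2: tbl 0x39, slot 22 ⇒ 0x3B007 (P1/RW1/US1/PS0)
  ⇒ phys 0x3B7FE  [3 reads]
#1 VA=0x303E00E62 (r,kernel):
  lvl0: tbl 0x36, slot 12 ⇒ 0x3C007 (P1/RW1/US1/PS0)
  lvl1: tbl 0x3C, slot 31 ⇒ 0x77002 (P0/RW1/US0/PS0)
  ⇒ fault: PAGE_NOT_PRESENT  — 2 lookups
#2 VA=0x2C18005F6 (r,kernel):
  lvl0: tbl 0x36, slot 11 ⇒ 0x40007 (P1/RW1/US1/PS0)
  lvl1: tbl 0x40, slot 12 ⇒ 0x44087 (P1/RW1/US1/PS1)
  ⇒ phys 0x445F6 (huge @L1)  [2 reads]
#3 VA=0x381800177 (r,kernel):
  lvl0: tbl 0x36, slot 14 ⇒ 0x48007 (P1/RW1/US1/PS0)
  lvl1: tbl 0x48, slot 12 ⇒ 0x49007 (P1/RW1/US1/PS0)
  lvl2: tbl 0x49, slot 0 ⇒ 0x4B007 (P1/RW1/US1/PS0)
  ⇒ phys 0x4B177  [3 reads]
#4 VA=0x581E167FE (r,kernel):
  TLB hit vpn=0x581E16 → PA=0x3B7FE
#5 VA=0x5406002EC (r,kernel):
  lvl0: tbl 0x36, slot 21 ⇒ 0x4C007 (P1/RW1/US1/PS0)
  lvl1: tbl 0x4C, slot 3 ⇒ 0x50087 (P1/RW1/US1/PS1)
  ⇒ phys 0x502EC (huge @L1)  [2 reads]

Access #5 fault: NONE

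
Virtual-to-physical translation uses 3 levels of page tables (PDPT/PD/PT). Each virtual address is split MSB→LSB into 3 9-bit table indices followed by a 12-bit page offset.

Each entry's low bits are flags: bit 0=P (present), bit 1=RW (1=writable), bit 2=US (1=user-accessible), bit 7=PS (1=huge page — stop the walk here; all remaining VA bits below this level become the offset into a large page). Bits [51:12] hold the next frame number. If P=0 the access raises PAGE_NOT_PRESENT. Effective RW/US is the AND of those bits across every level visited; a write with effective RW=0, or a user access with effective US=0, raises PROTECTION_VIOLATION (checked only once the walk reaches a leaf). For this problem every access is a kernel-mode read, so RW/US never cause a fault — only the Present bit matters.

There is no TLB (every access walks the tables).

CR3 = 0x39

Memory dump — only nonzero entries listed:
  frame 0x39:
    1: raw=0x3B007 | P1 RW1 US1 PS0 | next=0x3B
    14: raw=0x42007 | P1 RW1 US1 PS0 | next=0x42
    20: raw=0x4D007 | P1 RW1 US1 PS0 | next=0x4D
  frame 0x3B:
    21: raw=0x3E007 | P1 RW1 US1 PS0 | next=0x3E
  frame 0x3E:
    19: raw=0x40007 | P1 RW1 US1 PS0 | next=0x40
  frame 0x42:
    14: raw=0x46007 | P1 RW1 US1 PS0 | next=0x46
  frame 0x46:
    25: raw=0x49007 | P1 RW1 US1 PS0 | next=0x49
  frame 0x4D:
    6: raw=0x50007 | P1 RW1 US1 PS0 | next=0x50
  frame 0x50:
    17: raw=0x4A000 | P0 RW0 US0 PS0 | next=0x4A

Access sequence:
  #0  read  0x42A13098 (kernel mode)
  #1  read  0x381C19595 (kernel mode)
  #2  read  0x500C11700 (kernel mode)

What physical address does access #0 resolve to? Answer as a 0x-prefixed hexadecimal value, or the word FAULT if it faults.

Trace:
#0 VA=0x42A13098 (r,kernel):
  [0] read 0x39 idx=1: raw=0x3B007 flags P=1 W=1 U=1 S=0
  [1] read 0x3B idx=21: raw=0x3E007 flags P=1 W=1 U=1 S=0
  [2] read 0x3E idx=19: raw=0x40007 flags P=1 W=1 U=1 S=0
  ⇒ phys 0x40098  [3 reads]
#1 VA=0x381C19595 (r,kernel):
  [0] read 0x39 idx=14: raw=0x42007 flags P=1 W=1 U=1 S=0
  [1] read 0x42 idx=14: raw=0x46007 flags P=1 W=1 U=1 S=0
  [2] read 0x46 idx=25: raw=0x49007 flags P=1 W=1 U=1 S=0
  ⇒ phys 0x49595  [3 reads]
#2 VA=0x500C11700 (r,kernel):
  [0] read 0x39 idx=20: raw=0x4D007 flags P=1 W=1 U=1 S=0
  [1] read 0x4D idx=6: raw=0x50007 flags P=1 W=1 U=1 S=0
  [2] read 0x50 idx=17: raw=0x4A000 flags P=0 W=0 U=0 S=0
  ⇒ fault: PAGE_NOT_PRESENT  — 3 lookups

Access #0 PA: 0x40098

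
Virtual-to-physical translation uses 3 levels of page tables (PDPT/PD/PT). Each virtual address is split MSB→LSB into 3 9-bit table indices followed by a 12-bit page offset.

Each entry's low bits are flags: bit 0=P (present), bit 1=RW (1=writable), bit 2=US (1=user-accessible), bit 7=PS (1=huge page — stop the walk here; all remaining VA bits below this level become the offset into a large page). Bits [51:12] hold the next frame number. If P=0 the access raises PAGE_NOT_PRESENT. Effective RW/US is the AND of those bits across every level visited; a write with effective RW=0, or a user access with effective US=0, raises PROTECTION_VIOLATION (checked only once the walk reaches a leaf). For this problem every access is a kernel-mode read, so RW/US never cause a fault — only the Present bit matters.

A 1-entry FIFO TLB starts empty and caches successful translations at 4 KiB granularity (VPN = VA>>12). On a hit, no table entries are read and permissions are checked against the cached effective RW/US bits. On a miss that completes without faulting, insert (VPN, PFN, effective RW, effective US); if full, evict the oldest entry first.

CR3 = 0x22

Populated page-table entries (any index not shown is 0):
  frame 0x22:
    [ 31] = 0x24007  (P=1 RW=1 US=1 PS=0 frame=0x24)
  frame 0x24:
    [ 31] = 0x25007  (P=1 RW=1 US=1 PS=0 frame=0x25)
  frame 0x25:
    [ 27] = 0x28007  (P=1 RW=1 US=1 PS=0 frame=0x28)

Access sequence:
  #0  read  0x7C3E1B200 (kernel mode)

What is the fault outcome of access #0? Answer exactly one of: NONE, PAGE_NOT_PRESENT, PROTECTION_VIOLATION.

Walk each access:
#0 VA=0x7C3E1B200 (r,kernel):
  lvl0: tbl 0x22, slot 31 ⇒ 0x24007 (P1/RW1/US1/PS0)
  lvl1: tbl 0x24, slot 31 ⇒ 0x25007 (P1/RW1/US1/PS0)
  lvl2: tbl 0x25, slot 27 ⇒ 0x28007 (P1/RW1/US1/PS0)
  ⇒ phys 0x28200  [3 reads]

Access #0 fault: NONE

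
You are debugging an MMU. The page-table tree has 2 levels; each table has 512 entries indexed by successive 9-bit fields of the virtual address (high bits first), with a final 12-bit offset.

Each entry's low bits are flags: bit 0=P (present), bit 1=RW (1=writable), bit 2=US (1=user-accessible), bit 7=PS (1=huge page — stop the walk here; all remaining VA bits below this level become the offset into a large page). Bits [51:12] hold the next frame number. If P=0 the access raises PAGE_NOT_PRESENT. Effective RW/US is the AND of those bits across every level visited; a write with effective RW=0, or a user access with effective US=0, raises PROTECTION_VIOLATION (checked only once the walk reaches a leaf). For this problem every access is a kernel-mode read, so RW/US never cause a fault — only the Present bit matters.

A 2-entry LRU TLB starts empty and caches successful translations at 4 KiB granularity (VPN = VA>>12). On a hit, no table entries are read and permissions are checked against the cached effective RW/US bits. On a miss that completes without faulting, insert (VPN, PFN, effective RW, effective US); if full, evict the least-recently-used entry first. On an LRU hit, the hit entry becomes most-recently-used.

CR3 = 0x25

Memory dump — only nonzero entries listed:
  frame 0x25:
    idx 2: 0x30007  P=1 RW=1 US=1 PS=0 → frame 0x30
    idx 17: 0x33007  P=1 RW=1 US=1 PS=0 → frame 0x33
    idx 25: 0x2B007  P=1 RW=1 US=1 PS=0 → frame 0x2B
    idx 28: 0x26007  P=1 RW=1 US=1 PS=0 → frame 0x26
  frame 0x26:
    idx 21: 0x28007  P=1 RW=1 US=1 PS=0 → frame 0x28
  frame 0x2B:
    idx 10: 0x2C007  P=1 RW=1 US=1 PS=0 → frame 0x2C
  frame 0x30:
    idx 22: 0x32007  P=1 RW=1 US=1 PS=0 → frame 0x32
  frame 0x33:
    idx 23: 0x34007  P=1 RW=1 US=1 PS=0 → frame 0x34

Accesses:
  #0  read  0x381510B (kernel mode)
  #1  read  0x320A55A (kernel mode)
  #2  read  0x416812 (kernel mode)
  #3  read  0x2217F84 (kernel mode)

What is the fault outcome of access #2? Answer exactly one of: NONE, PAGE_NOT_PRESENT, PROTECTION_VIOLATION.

Walk each access:
#0 VA=0x381510B (r,kernel):
  L0 @0x25[28] → 0x26007  P=1,RW=1,US=1,PS=0
  L1 @0x26[21] → 0x28007  P=1,RW=1,US=1,PS=0
  → PA=0x2810B  (2 entries read)
#1 VA=0x320A55A (r,kernel):
  L0 @0x25[25] → 0x2B007  P=1,RW=1,US=1,PS=0
  L1 @0x2B[10] → 0x2C007  P=1,RW=1,US=1,PS=0
  → PA=0x2C55A  (2 entries read)
#2 VA=0x416812 (r,kernel):
  L0 @0x25[2] → 0x30007  P=1,RW=1,US=1,PS=0
  L1 @0x30[22] → 0x32007  P=1,RW=1,US=1,PS=0
  → PA=0x32812  (2 entries read)
#3 VA=0x2217F84 (r,kernel):
  L0 @0x25[17] → 0x33007  P=1,RW=1,US=1,PS=0
  L1 @0x33[23] → 0x34007  P=1,RW=1,US=1,PS=0
  → PA=0x34F84  (2 entries read)

Access #2 fault: NONE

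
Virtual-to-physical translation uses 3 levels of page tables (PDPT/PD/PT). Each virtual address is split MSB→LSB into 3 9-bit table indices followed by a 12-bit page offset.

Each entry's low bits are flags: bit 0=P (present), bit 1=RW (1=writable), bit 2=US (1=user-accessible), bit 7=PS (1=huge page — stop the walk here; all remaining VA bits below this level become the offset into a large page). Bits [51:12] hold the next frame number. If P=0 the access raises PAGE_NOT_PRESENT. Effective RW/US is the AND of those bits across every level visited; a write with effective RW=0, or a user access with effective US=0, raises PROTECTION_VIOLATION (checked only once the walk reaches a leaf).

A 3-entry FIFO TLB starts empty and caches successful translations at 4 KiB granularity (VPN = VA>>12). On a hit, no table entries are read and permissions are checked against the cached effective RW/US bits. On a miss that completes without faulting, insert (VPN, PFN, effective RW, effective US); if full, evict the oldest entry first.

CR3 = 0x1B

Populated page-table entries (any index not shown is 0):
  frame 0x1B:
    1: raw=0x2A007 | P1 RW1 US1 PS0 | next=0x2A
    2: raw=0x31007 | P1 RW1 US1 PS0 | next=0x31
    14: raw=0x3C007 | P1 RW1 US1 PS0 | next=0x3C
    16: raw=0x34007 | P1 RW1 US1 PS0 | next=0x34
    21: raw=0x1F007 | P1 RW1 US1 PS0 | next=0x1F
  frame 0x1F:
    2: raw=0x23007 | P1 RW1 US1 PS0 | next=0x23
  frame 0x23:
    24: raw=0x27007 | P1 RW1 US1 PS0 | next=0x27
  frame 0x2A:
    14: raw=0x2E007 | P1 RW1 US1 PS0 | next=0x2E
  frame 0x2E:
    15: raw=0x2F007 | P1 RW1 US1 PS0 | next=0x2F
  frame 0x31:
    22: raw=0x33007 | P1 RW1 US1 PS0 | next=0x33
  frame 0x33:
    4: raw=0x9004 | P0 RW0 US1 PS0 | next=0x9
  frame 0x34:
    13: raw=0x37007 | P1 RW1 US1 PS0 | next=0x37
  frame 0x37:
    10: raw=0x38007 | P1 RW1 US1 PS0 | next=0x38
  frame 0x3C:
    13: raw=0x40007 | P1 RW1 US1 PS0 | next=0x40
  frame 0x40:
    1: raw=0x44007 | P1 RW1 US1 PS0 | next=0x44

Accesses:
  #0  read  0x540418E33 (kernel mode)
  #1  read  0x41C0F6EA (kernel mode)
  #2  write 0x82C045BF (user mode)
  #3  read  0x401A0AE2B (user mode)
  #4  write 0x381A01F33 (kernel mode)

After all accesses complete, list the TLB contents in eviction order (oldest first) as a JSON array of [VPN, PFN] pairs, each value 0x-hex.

Trace:
#0 VA=0x540418E33 (r,kernel):
  L0 @0x1B[21] → 0x1F007  P=1,RW=1,US=1,PS=0
  L1 @0x1F[2] → 0x23007  P=1,RW=1,US=1,PS=0
  L2 @0x23[24] → 0x27007  P=1,RW=1,US=1,PS=0
  ⇒ phys 0x27E33  [3 reads]
#1 VA=0x41C0F6EA (r,kernel):
  L0 @0x1B[1] → 0x2A007  P=1,RW=1,US=1,PS=0
  L1 @0x2A[14] → 0x2E007  P=1,RW=1,US=1,PS=0
  L2 @0x2E[15] → 0x2F007  P=1,RW=1,US=1,PS=0
  ⇒ phys 0x2F6EA  [3 reads]
#2 VA=0x82C045BF (w,user):
  L0 @0x1B[2] → 0x31007  P=1,RW=1,US=1,PS=0
  L1 @0x31[22] → 0x33007  P=1,RW=1,US=1,PS=0
  L2 @0x33[4] → 0x9004  P=0,RW=0,US=1,PS=0
  ⇒ fault: PAGE_NOT_PRESENT  — 3 lookups
#3 VA=0x401A0AE2B (r,user):
  L0 @0x1B[16] → 0x34007  P=1,RW=1,US=1,PS=0
  L1 @0x34[13] → 0x37007  P=1,RW=1,US=1,PS=0
  L2 @0x37[10] → 0x38007  P=1,RW=1,US=1,PS=0
  ⇒ phys 0x38E2B  [3 reads]
#4 VA=0x381A01F33 (w,kernel):
  L0 @0x1B[14] → 0x3C007  P=1,RW=1,US=1,PS=0
  L1 @0x3C[13] → 0x40007  P=1,RW=1,US=1,PS=0
  L2 @0x40[1] → 0x44007  P=1,RW=1,US=1,PS=0
  ⇒ phys 0x44F33  [3 reads]

TLB: [["0x41C0F", "0x2F"], ["0x401A0A", "0x38"], ["0x381A01", "0x44"]]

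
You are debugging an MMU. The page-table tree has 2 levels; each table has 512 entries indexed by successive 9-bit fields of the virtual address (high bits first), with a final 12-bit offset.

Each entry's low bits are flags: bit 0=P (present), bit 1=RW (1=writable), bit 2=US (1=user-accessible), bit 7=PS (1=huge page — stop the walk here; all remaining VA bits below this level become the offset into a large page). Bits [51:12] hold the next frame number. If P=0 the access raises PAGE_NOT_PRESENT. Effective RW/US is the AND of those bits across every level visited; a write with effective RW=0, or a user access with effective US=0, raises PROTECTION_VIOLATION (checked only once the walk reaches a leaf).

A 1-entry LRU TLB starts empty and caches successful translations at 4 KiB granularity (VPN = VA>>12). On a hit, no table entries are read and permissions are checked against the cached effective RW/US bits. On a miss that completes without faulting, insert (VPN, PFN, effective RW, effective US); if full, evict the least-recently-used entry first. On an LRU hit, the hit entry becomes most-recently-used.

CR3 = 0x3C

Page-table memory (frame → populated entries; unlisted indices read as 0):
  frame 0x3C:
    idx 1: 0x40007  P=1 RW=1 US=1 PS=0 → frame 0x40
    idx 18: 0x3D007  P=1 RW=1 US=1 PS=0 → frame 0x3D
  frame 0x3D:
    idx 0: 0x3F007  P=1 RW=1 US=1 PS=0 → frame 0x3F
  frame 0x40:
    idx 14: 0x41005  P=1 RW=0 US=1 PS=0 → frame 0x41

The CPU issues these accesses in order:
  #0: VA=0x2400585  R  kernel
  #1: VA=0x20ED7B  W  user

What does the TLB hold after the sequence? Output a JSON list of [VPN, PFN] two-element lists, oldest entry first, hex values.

Trace:
#0 VA=0x2400585 (r,kernel):
  lvl0: tbl 0x3C, slot 18 ⇒ 0x3D007 (P1/RW1/US1/PS0)
  lvl1: tbl 0x3D, slot 0 ⇒ 0x3F007 (P1/RW1/US1/PS0)
  ⇒ phys 0x3F585  [2 reads]
#1 VA=0x20ED7B (w,user):
  lvl0: tbl 0x3C, slot 1 ⇒ 0x40007 (P1/RW1/US1/PS0)
  lvl1: tbl 0x40, slot 14 ⇒ 0x41005 (P1/RW0/US1/PS0)
  ⇒ fault: PROTECTION_VIOLATION  — 2 lookups

TLB: [["0x2400", "0x3F"]]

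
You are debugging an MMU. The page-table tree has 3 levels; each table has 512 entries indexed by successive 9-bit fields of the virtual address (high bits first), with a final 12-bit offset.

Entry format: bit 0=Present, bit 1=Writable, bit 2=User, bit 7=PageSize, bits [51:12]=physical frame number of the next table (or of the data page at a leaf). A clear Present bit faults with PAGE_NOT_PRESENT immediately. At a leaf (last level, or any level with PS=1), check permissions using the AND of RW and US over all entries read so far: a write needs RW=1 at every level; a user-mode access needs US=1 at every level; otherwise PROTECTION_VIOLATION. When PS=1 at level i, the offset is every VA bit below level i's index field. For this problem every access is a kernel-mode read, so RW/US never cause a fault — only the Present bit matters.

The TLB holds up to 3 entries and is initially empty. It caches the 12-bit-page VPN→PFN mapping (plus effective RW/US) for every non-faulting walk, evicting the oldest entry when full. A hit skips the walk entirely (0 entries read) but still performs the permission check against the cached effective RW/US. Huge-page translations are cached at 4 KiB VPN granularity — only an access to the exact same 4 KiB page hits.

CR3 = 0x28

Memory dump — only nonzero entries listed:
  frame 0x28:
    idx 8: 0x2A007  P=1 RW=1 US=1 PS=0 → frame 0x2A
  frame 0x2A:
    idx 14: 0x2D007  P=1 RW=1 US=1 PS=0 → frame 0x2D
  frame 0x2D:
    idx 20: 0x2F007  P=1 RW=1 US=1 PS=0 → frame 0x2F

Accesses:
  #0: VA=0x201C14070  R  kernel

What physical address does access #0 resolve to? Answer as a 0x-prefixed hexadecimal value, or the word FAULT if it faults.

Per-access translation:
#0 VA=0x201C14070 (r,kernel):
  L0: frame=0x28 idx=8 entry=0x2A007 [P=1 RW=1 US=1 PS=0]
  L1: frame=0x2A idx=14 entry=0x2D007 [P=1 RW=1 US=1 PS=0]
  L2: frame=0x2D idx=20 entry=0x2F007 [P=1 RW=1 US=1 PS=0]
  ⇒ phys 0x2F070  [3 reads]

Access #0 PA: 0x2F070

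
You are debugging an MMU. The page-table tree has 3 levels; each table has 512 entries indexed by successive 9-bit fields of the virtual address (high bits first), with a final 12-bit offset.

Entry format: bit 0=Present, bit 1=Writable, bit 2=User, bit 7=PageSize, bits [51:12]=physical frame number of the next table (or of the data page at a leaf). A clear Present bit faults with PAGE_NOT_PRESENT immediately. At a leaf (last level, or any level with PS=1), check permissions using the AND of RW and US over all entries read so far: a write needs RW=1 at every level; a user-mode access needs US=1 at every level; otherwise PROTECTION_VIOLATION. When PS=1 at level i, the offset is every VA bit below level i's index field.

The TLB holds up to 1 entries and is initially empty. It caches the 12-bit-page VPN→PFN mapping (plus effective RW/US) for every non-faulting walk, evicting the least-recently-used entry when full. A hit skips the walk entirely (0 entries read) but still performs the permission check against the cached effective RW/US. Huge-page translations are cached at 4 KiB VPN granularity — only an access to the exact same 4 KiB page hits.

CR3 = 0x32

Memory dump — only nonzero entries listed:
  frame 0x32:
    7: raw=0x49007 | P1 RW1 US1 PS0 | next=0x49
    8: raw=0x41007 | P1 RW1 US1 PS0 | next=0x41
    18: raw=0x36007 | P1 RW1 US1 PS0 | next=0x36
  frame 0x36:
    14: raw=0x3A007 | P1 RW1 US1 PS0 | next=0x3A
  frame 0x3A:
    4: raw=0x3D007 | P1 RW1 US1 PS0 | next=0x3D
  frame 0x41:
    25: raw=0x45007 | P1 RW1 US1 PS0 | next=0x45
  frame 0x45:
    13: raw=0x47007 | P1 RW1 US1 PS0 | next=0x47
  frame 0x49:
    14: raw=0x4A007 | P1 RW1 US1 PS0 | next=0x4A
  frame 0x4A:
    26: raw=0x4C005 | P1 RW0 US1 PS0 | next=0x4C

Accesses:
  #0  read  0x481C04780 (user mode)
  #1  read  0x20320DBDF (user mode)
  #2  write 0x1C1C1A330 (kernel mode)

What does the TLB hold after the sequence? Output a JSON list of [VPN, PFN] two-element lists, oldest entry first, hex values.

Walk each access:
#0 VA=0x481C04780 (r,user):
  L0 @0x32[18] → 0x36007  P=1,RW=1,US=1,PS=0
  L1 @0x36[14] → 0x3A007  P=1,RW=1,US=1,PS=0
  L2 @0x3A[4] → 0x3D007  P=1,RW=1,US=1,PS=0
  → PA=0x3D780  (3 entries read)
#1 VA=0x20320DBDF (r,user):
  L0 @0x32[8] → 0x41007  P=1,RW=1,US=1,PS=0
  L1 @0x41[25] → 0x45007  P=1,RW=1,US=1,PS=0
  L2 @0x45[13] → 0x47007  P=1,RW=1,US=1,PS=0
  → PA=0x47BDF  (3 entries read)
#2 VA=0x1C1C1A330 (w,kernel):
  L0 @0x32[7] → 0x49007  P=1,RW=1,US=1,PS=0
  L1 @0x49[14] → 0x4A007  P=1,RW=1,US=1,PS=0
  L2 @0x4A[26] → 0x4C005  P=1,RW=0,US=1,PS=0
  → PROTECTION_VIOLATION  (3 entries read)

TLB: [["0x20320D", "0x47"]]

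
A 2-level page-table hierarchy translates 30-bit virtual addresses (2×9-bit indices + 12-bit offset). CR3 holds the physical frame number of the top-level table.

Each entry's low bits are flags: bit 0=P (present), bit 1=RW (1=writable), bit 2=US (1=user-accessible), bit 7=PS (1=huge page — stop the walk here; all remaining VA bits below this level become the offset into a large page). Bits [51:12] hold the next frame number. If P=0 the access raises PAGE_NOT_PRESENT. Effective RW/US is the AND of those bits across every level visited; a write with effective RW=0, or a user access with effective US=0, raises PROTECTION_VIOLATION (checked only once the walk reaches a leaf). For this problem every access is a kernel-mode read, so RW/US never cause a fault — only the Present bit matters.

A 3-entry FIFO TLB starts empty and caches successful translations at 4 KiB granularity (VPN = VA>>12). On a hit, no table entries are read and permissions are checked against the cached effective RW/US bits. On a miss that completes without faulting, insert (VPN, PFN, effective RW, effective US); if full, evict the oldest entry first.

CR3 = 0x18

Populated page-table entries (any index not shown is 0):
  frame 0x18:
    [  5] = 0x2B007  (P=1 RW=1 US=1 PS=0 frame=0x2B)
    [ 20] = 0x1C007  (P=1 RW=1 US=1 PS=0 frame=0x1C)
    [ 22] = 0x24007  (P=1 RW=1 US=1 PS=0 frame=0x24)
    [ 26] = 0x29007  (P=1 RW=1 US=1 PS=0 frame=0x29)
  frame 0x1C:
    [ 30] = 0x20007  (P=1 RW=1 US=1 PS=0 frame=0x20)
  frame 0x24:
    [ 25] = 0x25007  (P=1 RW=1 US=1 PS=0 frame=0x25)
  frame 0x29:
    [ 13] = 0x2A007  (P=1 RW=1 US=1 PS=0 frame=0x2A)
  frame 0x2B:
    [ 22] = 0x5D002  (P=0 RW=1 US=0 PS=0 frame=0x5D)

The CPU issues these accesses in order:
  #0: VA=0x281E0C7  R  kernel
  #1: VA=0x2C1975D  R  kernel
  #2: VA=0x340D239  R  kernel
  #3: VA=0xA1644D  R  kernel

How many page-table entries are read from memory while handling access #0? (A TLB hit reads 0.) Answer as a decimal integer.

Per-access translation:
#0 VA=0x281E0C7 (r,kernel):
  L0: frame=0x18 idx=20 entry=0x1C007 [P=1 RW=1 US=1 PS=0]
  L1: frame=0x1C idx=30 entry=0x20007 [P=1 RW=1 US=1 PS=0]
  ✓ 0x200C7  — 2 lookups
#1 VA=0x2C1975D (r,kernel):
  L0: frame=0x18 idx=22 entry=0x24007 [P=1 RW=1 US=1 PS=0]
  L1: frame=0x24 idx=25 entry=0x25007 [P=1 RW=1 US=1 PS=0]
  ✓ 0x2575D  — 2 lookups
#2 VA=0x340D239 (r,kernel):
  L0: frame=0x18 idx=26 entry=0x29007 [P=1 RW=1 US=1 PS=0]
  L1: frame=0x29 idx=13 entry=0x2A007 [P=1 RW=1 US=1 PS=0]
  ✓ 0x2A239  — 2 lookups
#3 VA=0xA1644D (r,kernel):
  L0: frame=0x18 idx=5 entry=0x2B007 [P=1 RW=1 US=1 PS=0]
  L1: frame=0x2B idx=22 entry=0x5D002 [P=0 RW=1 US=0 PS=0]
  ✗ PAGE_NOT_PRESENT  [2 reads]

Entries read for #0: 2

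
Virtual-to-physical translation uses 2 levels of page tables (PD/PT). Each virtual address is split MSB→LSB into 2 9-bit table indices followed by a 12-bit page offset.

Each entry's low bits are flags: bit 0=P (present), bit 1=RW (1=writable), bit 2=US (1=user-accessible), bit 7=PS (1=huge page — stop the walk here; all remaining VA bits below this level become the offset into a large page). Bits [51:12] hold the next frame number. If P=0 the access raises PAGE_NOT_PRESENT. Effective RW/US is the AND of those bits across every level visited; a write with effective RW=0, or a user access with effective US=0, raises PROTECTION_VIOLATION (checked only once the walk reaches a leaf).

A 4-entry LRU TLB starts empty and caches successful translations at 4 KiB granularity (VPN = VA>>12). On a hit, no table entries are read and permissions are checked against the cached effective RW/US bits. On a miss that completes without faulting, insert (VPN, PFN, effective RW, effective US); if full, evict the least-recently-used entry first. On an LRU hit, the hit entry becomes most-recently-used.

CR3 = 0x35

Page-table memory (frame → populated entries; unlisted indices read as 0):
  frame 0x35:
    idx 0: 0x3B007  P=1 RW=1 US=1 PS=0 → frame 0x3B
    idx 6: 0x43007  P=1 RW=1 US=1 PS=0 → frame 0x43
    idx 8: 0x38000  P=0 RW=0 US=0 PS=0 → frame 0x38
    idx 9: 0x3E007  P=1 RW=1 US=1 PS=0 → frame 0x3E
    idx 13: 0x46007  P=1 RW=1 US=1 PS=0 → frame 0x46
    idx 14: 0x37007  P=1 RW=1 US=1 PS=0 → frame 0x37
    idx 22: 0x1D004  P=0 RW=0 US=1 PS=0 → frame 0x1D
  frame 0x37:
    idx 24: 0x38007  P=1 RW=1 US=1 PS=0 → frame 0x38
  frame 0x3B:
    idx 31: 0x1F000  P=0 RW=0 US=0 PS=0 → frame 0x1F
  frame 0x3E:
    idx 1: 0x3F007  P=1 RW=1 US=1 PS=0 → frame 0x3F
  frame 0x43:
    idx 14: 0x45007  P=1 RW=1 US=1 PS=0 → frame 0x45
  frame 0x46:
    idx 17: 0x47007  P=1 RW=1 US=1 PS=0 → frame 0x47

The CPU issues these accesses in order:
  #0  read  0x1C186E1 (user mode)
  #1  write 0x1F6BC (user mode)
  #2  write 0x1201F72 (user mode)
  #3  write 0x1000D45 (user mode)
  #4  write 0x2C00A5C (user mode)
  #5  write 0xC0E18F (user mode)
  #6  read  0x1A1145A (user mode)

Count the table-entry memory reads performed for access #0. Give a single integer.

Walk each access:
#0 VA=0x1C186E1 (r,user):
  lvl0: tbl 0x35, slot 14 ⇒ 0x37007 (P1/RW1/US1/PS0)
  lvl1: tbl 0x37, slot 24 ⇒ 0x38007 (P1/RW1/US1/PS0)
  ✓ 0x386E1  — 2 lookups
#1 VA=0x1F6BC (w,user):
  lvl0: tbl 0x35, slot 0 ⇒ 0x3B007 (P1/RW1/US1/PS0)
  lvl1: tbl 0x3B, slot 31 ⇒ 0x1F000 (P0/RW0/US0/PS0)
  ✗ PAGE_NOT_PRESENT  [2 reads]
#2 VA=0x1201F72 (w,user):
  lvl0: tbl 0x35, slot 9 ⇒ 0x3E007 (P1/RW1/US1/PS0)
  lvl1: tbl 0x3E, slot 1 ⇒ 0x3F007 (P1/RW1/US1/PS0)
  ✓ 0x3FF72  — 2 lookups
#3 VA=0x1000D45 (w,user):
  lvl0: tbl 0x35, slot 8 ⇒ 0x38000 (P0/RW0/US0/PS0)
  ✗ PAGE_NOT_PRESENT  [1 reads]
#4 VA=0x2C00A5C (w,user):
  lvl0: tbl 0x35, slot 22 ⇒ 0x1D004 (P0/RW0/US1/PS0)
  ✗ PAGE_NOT_PRESENT  [1 reads]
#5 VA=0xC0E18F (w,user):
  lvl0: tbl 0x35, slot 6 ⇒ 0x43007 (P1/RW1/US1/PS0)
  lvl1: tbl 0x43, slot 14 ⇒ 0x45007 (P1/RW1/US1/PS0)
  ✓ 0x4518F  — 2 lookups
#6 VA=0x1A1145A (r,user):
  lvl0: tbl 0x35, slot 13 ⇒ 0x46007 (P1/RW1/US1/PS0)
  lvl1: tbl 0x46, slot 17 ⇒ 0x47007 (P1/RW1/US1/PS0)
  ✓ 0x4745A  — 2 lookups

Entries read for #0: 2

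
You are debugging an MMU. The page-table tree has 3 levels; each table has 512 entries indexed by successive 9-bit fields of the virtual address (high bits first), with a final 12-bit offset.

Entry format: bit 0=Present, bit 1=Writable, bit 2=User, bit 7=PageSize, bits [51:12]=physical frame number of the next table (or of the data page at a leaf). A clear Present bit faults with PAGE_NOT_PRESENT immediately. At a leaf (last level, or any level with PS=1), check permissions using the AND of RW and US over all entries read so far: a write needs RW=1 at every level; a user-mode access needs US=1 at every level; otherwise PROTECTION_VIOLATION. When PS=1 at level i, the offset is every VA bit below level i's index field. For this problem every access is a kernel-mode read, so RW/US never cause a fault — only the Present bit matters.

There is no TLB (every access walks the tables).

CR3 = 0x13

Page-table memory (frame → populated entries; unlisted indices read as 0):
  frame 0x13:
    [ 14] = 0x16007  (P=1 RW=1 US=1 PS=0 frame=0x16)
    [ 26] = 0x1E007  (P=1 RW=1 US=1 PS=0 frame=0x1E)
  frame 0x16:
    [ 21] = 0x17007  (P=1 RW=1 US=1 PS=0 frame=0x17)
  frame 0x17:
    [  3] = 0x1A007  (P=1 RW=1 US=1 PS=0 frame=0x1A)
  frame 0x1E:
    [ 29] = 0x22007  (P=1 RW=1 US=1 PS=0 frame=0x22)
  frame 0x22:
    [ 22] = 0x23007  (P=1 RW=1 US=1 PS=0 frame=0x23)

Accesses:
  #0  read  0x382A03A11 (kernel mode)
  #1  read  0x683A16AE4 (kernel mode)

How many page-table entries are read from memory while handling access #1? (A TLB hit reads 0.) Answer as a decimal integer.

Trace:
#0 VA=0x382A03A11 (r,kernel):
  lvl0: tbl 0x13, slot 14 ⇒ 0x16007 (P1/RW1/US1/PS0)
  lvl1: tbl 0x16, slot 21 ⇒ 0x17007 (P1/RW1/US1/PS0)
  lvl2: tbl 0x17, slot 3 ⇒ 0x1A007 (P1/RW1/US1/PS0)
  ⇒ phys 0x1AA11  [3 reads]
#1 VA=0x683A16AE4 (r,kernel):
  lvl0: tbl 0x13, slot 26 ⇒ 0x1E007 (P1/RW1/US1/PS0)
  lvl1: tbl 0x1E, slot 29 ⇒ 0x22007 (P1/RW1/US1/PS0)
  lvl2: tbl 0x22, slot 22 ⇒ 0x23007 (P1/RW1/US1/PS0)
  ⇒ phys 0x23AE4  [3 reads]

Entries read for #1: 3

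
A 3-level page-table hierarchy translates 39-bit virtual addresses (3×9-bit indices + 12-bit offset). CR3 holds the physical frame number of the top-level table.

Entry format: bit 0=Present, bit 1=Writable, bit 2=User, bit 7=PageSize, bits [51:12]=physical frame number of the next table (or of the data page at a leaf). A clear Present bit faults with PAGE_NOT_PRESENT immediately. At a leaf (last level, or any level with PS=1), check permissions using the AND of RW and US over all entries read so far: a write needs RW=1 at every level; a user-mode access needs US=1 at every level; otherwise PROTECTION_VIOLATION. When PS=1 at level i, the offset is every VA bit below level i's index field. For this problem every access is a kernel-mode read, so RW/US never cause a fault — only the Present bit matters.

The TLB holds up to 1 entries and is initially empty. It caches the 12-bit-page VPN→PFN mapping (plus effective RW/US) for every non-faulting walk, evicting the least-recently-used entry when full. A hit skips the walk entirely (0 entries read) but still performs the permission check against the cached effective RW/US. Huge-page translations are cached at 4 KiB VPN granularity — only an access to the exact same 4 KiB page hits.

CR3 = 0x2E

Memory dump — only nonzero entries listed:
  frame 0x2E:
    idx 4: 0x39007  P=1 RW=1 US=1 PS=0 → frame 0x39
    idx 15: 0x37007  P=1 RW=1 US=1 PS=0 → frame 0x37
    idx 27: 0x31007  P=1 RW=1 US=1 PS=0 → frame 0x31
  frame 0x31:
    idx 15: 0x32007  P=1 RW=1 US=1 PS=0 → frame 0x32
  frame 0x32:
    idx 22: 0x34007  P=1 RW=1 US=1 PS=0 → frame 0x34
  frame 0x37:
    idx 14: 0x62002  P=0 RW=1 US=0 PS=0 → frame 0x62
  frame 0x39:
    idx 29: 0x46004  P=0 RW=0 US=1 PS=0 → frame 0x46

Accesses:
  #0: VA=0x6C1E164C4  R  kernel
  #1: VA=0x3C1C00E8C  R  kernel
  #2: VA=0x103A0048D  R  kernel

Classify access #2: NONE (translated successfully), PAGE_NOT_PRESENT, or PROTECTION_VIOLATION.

Per-access translation:
#0 VA=0x6C1E164C4 (r,kernel):
  lvl0: tbl 0x2E, slot 27 ⇒ 0x31007 (P1/RW1/US1/PS0)
  lvl1: tbl 0x31, slot 15 ⇒ 0x32007 (P1/RW1/US1/PS0)
  lvl2: tbl 0x32, slot 22 ⇒ 0x34007 (P1/RW1/US1/PS0)
  → PA=0x344C4  (3 entries read)
#1 VA=0x3C1C00E8C (r,kernel):
  lvl0: tbl 0x2E, slot 15 ⇒ 0x37007 (P1/RW1/US1/PS0)
  lvl1: tbl 0x37, slot 14 ⇒ 0x62002 (P0/RW1/US0/PS0)
  ⇒ fault: PAGE_NOT_PRESENT  — 2 lookups
#2 VA=0x103A0048D (r,kernel):
  lvl0: tbl 0x2E, slot 4 ⇒ 0x39007 (P1/RW1/US1/PS0)
  lvl1: tbl 0x39, slot 29 ⇒ 0x46004 (P0/RW0/US1/PS0)
  ⇒ fault: PAGE_NOT_PRESENT  — 2 lookups

Access #2 fault: PAGE_NOT_PRESENT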